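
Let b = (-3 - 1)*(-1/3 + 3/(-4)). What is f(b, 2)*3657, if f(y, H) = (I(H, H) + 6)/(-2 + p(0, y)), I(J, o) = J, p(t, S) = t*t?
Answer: -14628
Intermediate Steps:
p(t, S) = t²
b = 13/3 (b = -4*(-1*⅓ + 3*(-¼)) = -4*(-⅓ - ¾) = -4*(-13/12) = 13/3 ≈ 4.3333)
f(y, H) = -3 - H/2 (f(y, H) = (H + 6)/(-2 + 0²) = (6 + H)/(-2 + 0) = (6 + H)/(-2) = (6 + H)*(-½) = -3 - H/2)
f(b, 2)*3657 = (-3 - ½*2)*3657 = (-3 - 1)*3657 = -4*3657 = -14628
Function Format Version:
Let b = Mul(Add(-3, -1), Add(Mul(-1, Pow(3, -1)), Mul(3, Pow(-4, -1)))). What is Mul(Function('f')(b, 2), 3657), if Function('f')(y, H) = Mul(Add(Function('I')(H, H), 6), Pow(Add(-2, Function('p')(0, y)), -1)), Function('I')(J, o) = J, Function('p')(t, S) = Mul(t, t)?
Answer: -14628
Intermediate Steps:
Function('p')(t, S) = Pow(t, 2)
b = Rational(13, 3) (b = Mul(-4, Add(Mul(-1, Rational(1, 3)), Mul(3, Rational(-1, 4)))) = Mul(-4, Add(Rational(-1, 3), Rational(-3, 4))) = Mul(-4, Rational(-13, 12)) = Rational(13, 3) ≈ 4.3333)
Function('f')(y, H) = Add(-3, Mul(Rational(-1, 2), H)) (Function('f')(y, H) = Mul(Add(H, 6), Pow(Add(-2, Pow(0, 2)), -1)) = Mul(Add(6, H), Pow(Add(-2, 0), -1)) = Mul(Add(6, H), Pow(-2, -1)) = Mul(Add(6, H), Rational(-1, 2)) = Add(-3, Mul(Rational(-1, 2), H)))
Mul(Function('f')(b, 2), 3657) = Mul(Add(-3, Mul(Rational(-1, 2), 2)), 3657) = Mul(Add(-3, -1), 3657) = Mul(-4, 3657) = -14628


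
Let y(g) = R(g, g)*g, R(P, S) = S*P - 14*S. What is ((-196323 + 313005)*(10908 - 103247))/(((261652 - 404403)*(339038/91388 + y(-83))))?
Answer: -164106942517804/1452922969980811 ≈ -0.11295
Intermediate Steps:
R(P, S) = -14*S + P*S (R(P, S) = P*S - 14*S = -14*S + P*S)
y(g) = g²*(-14 + g) (y(g) = (g*(-14 + g))*g = g²*(-14 + g))
((-196323 + 313005)*(10908 - 103247))/(((261652 - 404403)*(339038/91388 + y(-83)))) = ((-196323 + 313005)*(10908 - 103247))/(((261652 - 404403)*(339038/91388 + (-83)²*(-14 - 83)))) = (116682*(-92339))/((-142751*(339038*(1/91388) + 6889*(-97)))) = -10774299198*(-1/(142751*(169519/45694 - 668233))) = -10774299198/((-142751*(-30534069183/45694))) = -10774299198/4358768909942433/45694 = -10774299198*45694/4358768909942433 = -164106942517804/1452922969980811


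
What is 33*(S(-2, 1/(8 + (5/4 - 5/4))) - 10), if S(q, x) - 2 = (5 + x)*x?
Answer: -15543/64 ≈ -242.86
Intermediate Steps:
S(q, x) = 2 + x*(5 + x) (S(q, x) = 2 + (5 + x)*x = 2 + x*(5 + x))
33*(S(-2, 1/(8 + (5/4 - 5/4))) - 10) = 33*((2 + (1/(8 + (5/4 - 5/4)))² + 5/(8 + (5/4 - 5/4))) - 10) = 33*((2 + (1/(8 + 0))² + 5/(8 + 0)) - 10) = 33*((2 + (1/8)² + 5/8) - 10) = 33*((2 + (⅛)² + 5*(⅛)) - 10) = 33*((2 + 1/64 + 5/8) - 10) = 33*(169/64 - 10) = 33*(-471/64) = -15543/64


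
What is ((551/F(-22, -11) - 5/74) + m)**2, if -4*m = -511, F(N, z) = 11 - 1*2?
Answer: 63313127641/1774224 ≈ 35685.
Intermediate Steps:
F(N, z) = 9 (F(N, z) = 11 - 2 = 9)
m = 511/4 (m = -1/4*(-511) = 511/4 ≈ 127.75)
((551/F(-22, -11) - 5/74) + m)**2 = ((551/9 - 5/74) + 511/4)**2 = (40729/666 + 511/4)**2 = (251621/1332)**2 = 63313127641/1774224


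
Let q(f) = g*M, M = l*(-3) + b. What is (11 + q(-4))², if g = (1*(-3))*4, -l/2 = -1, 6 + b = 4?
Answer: 11449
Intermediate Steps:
b = -2 (b = -6 + 4 = -2)
l = 2 (l = -2*(-1) = 2)
g = -12 (g = -3*4 = -12)
M = -8 (M = 2*(-3) - 2 = -6 - 2 = -8)
q(f) = 96 (q(f) = -12*(-8) = 96)
(11 + q(-4))² = (11 + 96)² = 107² = 11449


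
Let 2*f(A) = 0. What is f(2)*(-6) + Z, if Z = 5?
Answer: 5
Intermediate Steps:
f(A) = 0 (f(A) = (1/2)*0 = 0)
f(2)*(-6) + Z = 0*(-6) + 5 = 0 + 5 = 5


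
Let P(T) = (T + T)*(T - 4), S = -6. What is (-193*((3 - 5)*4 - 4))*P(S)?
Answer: 277920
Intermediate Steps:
P(T) = 2*T*(-4 + T) (P(T) = (2*T)*(-4 + T) = 2*T*(-4 + T))
(-193*((3 - 5)*4 - 4))*P(S) = (-193*((3 - 5)*4 - 4))*(2*(-6)*(-4 - 6)) = (-193*(-2*4 - 4))*(2*(-6)*(-10)) = -193*(-8 - 4)*120 = -193*(-12)*120 = 2316*120 = 277920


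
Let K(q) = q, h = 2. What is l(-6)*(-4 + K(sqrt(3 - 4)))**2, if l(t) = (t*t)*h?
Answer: 1080 - 576*I ≈ 1080.0 - 576.0*I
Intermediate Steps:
l(t) = 2*t**2 (l(t) = (t*t)*2 = t**2*2 = 2*t**2)
l(-6)*(-4 + K(sqrt(3 - 4)))**2 = (2*(-6)**2)*(-4 + sqrt(3 - 4))**2 = (2*36)*(-4 + sqrt(-1))**2 = 72*(-4 + I)**2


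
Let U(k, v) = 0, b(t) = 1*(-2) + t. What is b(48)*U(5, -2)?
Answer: 0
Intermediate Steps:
b(t) = -2 + t
b(48)*U(5, -2) = (-2 + 48)*0 = 46*0 = 0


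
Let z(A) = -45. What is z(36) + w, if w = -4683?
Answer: -4728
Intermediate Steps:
z(36) + w = -45 - 4683 = -4728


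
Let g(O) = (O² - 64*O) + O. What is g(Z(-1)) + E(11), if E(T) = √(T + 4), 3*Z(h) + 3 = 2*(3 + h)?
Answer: -188/9 + √15 ≈ -17.016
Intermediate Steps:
Z(h) = 1 + 2*h/3 (Z(h) = -1 + (2*(3 + h))/3 = -1 + (6 + 2*h)/3 = -1 + (2 + 2*h/3) = 1 + 2*h/3)
E(T) = √(4 + T)
g(O) = O² - 63*O
g(Z(-1)) + E(11) = (1 + (⅔)*(-1))*(-63 + (1 + (⅔)*(-1))) + √(4 + 11) = (1 - ⅔)*(-63 + (1 - ⅔)) + √15 = (-63 + ⅓)/3 + √15 = (⅓)*(-188/3) + √15 = -188/9 + √15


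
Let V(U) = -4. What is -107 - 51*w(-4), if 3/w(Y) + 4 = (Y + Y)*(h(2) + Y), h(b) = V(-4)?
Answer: -2191/20 ≈ -109.55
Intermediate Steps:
h(b) = -4
w(Y) = 3/(-4 + 2*Y*(-4 + Y)) (w(Y) = 3/(-4 + (Y + Y)*(-4 + Y)) = 3/(-4 + (2*Y)*(-4 + Y)) = 3/(-4 + 2*Y*(-4 + Y)))
-107 - 51*w(-4) = -107 - 153/(2*(-2 + (-4)**2 - 4*(-4))) = -107 - 153/(2*(-2 + 16 + 16)) = -107 - 153/(2*30) = -107 - 51*1/20 = -107 - 51/20 = -2191/20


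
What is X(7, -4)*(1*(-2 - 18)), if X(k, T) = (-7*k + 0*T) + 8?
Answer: 820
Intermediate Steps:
X(k, T) = 8 - 7*k (X(k, T) = (-7*k + 0) + 8 = -7*k + 8 = 8 - 7*k)
X(7, -4)*(1*(-2 - 18)) = (8 - 7*7)*(1*(-2 - 18)) = (8 - 49)*(1*(-20)) = -41*(-20) = 820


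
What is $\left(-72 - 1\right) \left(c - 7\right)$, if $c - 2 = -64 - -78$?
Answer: $-657$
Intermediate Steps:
$c = 16$ ($c = 2 - -14 = 2 + \left(-64 + 78\right) = 2 + 14 = 16$)
$\left(-72 - 1\right) \left(c - 7\right) = \left(-72 - 1\right) \left(16 - 7\right) = \left(-73\right) 9 = -657$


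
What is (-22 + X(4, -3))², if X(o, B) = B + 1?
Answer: 576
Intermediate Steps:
X(o, B) = 1 + B
(-22 + X(4, -3))² = (-22 + (1 - 3))² = (-22 - 2)² = (-24)² = 576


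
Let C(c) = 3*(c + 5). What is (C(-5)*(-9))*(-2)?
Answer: 0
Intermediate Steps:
C(c) = 15 + 3*c (C(c) = 3*(5 + c) = 15 + 3*c)
(C(-5)*(-9))*(-2) = ((15 + 3*(-5))*(-9))*(-2) = ((15 - 15)*(-9))*(-2) = (0*(-9))*(-2) = 0*(-2) = 0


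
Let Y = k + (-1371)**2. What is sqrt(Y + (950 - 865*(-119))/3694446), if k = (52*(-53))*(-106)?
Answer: sqrt(3293603926714556938)/1231482 ≈ 1473.7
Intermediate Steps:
k = 292136 (k = -2756*(-106) = 292136)
Y = 2171777 (Y = 292136 + (-1371)**2 = 292136 + 1879641 = 2171777)
sqrt(Y + (950 - 865*(-119))/3694446) = sqrt(2171777 + (950 - 865*(-119))/3694446) = sqrt(2171777 + (950 + 102935)*(1/3694446)) = sqrt(2171777 + 103885*(1/3694446)) = sqrt(2171777 + 103885/3694446) = sqrt(8023512954427/3694446) = sqrt(3293603926714556938)/1231482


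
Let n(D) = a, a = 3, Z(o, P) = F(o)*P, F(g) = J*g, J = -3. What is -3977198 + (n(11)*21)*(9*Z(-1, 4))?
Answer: -3970394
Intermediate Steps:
F(g) = -3*g
Z(o, P) = -3*P*o (Z(o, P) = (-3*o)*P = -3*P*o)
n(D) = 3
-3977198 + (n(11)*21)*(9*Z(-1, 4)) = -3977198 + (3*21)*(9*(-3*4*(-1))) = -3977198 + 63*(9*12) = -3977198 + 63*108 = -3977198 + 6804 = -3970394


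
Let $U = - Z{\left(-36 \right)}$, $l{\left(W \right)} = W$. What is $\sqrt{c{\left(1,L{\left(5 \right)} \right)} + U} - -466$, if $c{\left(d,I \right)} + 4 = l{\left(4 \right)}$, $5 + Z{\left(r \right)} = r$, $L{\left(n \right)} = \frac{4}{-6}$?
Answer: $466 + \sqrt{41} \approx 472.4$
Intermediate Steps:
$L{\left(n \right)} = - \frac{2}{3}$ ($L{\left(n \right)} = 4 \left(- \frac{1}{6}\right) = - \frac{2}{3}$)
$Z{\left(r \right)} = -5 + r$
$c{\left(d,I \right)} = 0$ ($c{\left(d,I \right)} = -4 + 4 = 0$)
$U = 41$ ($U = - (-5 - 36) = \left(-1\right) \left(-41\right) = 41$)
$\sqrt{c{\left(1,L{\left(5 \right)} \right)} + U} - -466 = \sqrt{0 + 41} - -466 = \sqrt{41} + 466 = 466 + \sqrt{41}$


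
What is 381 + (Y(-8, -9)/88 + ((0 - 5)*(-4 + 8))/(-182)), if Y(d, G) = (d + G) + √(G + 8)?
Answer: 3050381/8008 + I/88 ≈ 380.92 + 0.011364*I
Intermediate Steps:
Y(d, G) = G + d + √(8 + G) (Y(d, G) = (G + d) + √(8 + G) = G + d + √(8 + G))
381 + (Y(-8, -9)/88 + ((0 - 5)*(-4 + 8))/(-182)) = 381 + ((-9 - 8 + √(8 - 9))/88 + ((0 - 5)*(-4 + 8))/(-182)) = 381 + ((-9 - 8 + √(-1))*(1/88) - 5*4*(-1/182)) = 381 + ((-9 - 8 + I)*(1/88) - 20*(-1/182)) = 381 + ((-17 + I)*(1/88) + 10/91) = 381 + ((-17/88 + I/88) + 10/91) = 381 + (-667/8008 + I/88) = 3050381/8008 + I/88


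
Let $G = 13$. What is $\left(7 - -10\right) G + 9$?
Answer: $230$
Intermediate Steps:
$\left(7 - -10\right) G + 9 = \left(7 - -10\right) 13 + 9 = \left(7 + 10\right) 13 + 9 = 17 \cdot 13 + 9 = 221 + 9 = 230$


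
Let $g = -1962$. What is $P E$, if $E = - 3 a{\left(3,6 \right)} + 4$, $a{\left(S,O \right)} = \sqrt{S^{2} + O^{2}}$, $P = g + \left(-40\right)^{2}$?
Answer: $-1448 + 3258 \sqrt{5} \approx 5837.1$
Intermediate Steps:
$P = -362$ ($P = -1962 + \left(-40\right)^{2} = -1962 + 1600 = -362$)
$a{\left(S,O \right)} = \sqrt{O^{2} + S^{2}}$
$E = 4 - 9 \sqrt{5}$ ($E = - 3 \sqrt{6^{2} + 3^{2}} + 4 = - 3 \sqrt{36 + 9} + 4 = - 3 \sqrt{45} + 4 = - 3 \cdot 3 \sqrt{5} + 4 = - 9 \sqrt{5} + 4 = 4 - 9 \sqrt{5} \approx -16.125$)
$P E = - 362 \left(4 - 9 \sqrt{5}\right) = -1448 + 3258 \sqrt{5}$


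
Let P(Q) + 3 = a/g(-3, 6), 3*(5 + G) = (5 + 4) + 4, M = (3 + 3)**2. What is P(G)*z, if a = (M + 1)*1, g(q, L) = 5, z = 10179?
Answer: 223938/5 ≈ 44788.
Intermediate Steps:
M = 36 (M = 6**2 = 36)
a = 37 (a = (36 + 1)*1 = 37*1 = 37)
G = -2/3 (G = -5 + ((5 + 4) + 4)/3 = -5 + (9 + 4)/3 = -5 + (1/3)*13 = -5 + 13/3 = -2/3 ≈ -0.66667)
P(Q) = 22/5 (P(Q) = -3 + 37/5 = 22/5)
P(G)*z = (22/5)*10179 = 223938/5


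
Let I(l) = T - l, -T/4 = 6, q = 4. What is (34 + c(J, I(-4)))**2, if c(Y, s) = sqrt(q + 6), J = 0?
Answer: (34 + sqrt(10))**2 ≈ 1381.0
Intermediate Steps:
T = -24 (T = -4*6 = -24)
I(l) = -24 - l
c(Y, s) = sqrt(10) (c(Y, s) = sqrt(4 + 6) = sqrt(10))
(34 + c(J, I(-4)))**2 = (34 + sqrt(10))**2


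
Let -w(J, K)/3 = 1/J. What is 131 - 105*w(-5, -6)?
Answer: 68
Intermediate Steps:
w(J, K) = -3/J
131 - 105*w(-5, -6) = 131 - (-315)/(-5) = 131 - (-315)*(-1)/5 = 131 - 105*3/5 = 131 - 63 = 68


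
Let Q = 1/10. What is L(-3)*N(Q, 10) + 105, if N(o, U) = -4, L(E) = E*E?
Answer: 69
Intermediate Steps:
L(E) = E²
Q = ⅒ ≈ 0.10000
L(-3)*N(Q, 10) + 105 = (-3)²*(-4) + 105 = 9*(-4) + 105 = -36 + 105 = 69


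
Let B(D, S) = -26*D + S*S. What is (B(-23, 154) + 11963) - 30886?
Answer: 5391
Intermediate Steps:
B(D, S) = S² - 26*D (B(D, S) = -26*D + S² = S² - 26*D)
(B(-23, 154) + 11963) - 30886 = ((154² - 26*(-23)) + 11963) - 30886 = ((23716 + 598) + 11963) - 30886 = (24314 + 11963) - 30886 = 36277 - 30886 = 5391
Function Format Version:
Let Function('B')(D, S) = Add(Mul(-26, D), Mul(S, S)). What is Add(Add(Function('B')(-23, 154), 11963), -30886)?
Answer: 5391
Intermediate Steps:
Function('B')(D, S) = Add(Pow(S, 2), Mul(-26, D)) (Function('B')(D, S) = Add(Mul(-26, D), Pow(S, 2)) = Add(Pow(S, 2), Mul(-26, D)))
Add(Add(Function('B')(-23, 154), 11963), -30886) = Add(Add(Add(Pow(154, 2), Mul(-26, -23)), 11963), -30886) = Add(Add(Add(23716, 598), 11963), -30886) = Add(Add(24314, 11963), -30886) = Add(36277, -30886) = 5391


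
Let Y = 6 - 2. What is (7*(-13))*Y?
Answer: -364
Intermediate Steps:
Y = 4
(7*(-13))*Y = (7*(-13))*4 = -91*4 = -364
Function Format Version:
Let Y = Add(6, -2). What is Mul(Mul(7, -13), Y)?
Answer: -364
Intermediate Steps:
Y = 4
Mul(Mul(7, -13), Y) = Mul(Mul(7, -13), 4) = Mul(-91, 4) = -364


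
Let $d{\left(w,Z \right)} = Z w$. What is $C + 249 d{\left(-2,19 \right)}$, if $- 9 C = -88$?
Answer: $- \frac{85070}{9} \approx -9452.2$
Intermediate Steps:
$C = \frac{88}{9}$ ($C = \left(- \frac{1}{9}\right) \left(-88\right) = \frac{88}{9} \approx 9.7778$)
$C + 249 d{\left(-2,19 \right)} = \frac{88}{9} + 249 \cdot 19 \left(-2\right) = \frac{88}{9} + 249 \left(-38\right) = \frac{88}{9} - 9462 = - \frac{85070}{9}$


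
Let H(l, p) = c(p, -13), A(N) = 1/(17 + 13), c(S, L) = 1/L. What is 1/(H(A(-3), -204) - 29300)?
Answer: -13/380901 ≈ -3.4130e-5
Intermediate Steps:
A(N) = 1/30
H(l, p) = -1/13 (H(l, p) = 1/(-13) = -1/13)
1/(H(A(-3), -204) - 29300) = 1/(-1/13 - 29300) = 1/(-380901/13) = -13/380901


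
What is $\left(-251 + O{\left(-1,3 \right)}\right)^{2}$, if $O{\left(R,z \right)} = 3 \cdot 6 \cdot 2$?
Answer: $46225$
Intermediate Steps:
$O{\left(R,z \right)} = 36$ ($O{\left(R,z \right)} = 18 \cdot 2 = 36$)
$\left(-251 + O{\left(-1,3 \right)}\right)^{2} = \left(-251 + 36\right)^{2} = \left(-215\right)^{2} = 46225$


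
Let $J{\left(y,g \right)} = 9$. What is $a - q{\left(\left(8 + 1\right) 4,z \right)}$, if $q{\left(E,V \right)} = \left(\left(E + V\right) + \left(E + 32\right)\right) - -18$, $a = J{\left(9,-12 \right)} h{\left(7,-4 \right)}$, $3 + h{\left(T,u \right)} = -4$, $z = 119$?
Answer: $-304$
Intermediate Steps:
$h{\left(T,u \right)} = -7$ ($h{\left(T,u \right)} = -3 - 4 = -7$)
$a = -63$ ($a = 9 \left(-7\right) = -63$)
$q{\left(E,V \right)} = 50 + V + 2 E$ ($q{\left(E,V \right)} = \left(\left(E + V\right) + \left(32 + E\right)\right) + 18 = \left(32 + V + 2 E\right) + 18 = 50 + V + 2 E$)
$a - q{\left(\left(8 + 1\right) 4,z \right)} = -63 - \left(50 + 119 + 2 \left(8 + 1\right) 4\right) = -63 - \left(50 + 119 + 2 \cdot 9 \cdot 4\right) = -63 - \left(50 + 119 + 2 \cdot 36\right) = -63 - \left(50 + 119 + 72\right) = -63 - 241 = -304$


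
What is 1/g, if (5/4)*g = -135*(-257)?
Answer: 1/27756 ≈ 3.6028e-5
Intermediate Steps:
g = 27756 (g = 4*(-135*(-257))/5 = (4/5)*34695 = 27756)
1/g = 1/27756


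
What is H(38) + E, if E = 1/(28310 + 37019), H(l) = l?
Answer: 2482503/65329 ≈ 38.000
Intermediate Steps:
E = 1/65329 ≈ 1.5307e-5
H(38) + E = 38 + 1/65329 = 2482503/65329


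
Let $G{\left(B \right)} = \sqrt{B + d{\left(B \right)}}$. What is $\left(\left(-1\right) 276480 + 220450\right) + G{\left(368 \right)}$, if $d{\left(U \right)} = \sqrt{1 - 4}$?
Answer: $-56030 + \sqrt{368 + i \sqrt{3}} \approx -56011.0 + 0.045145 i$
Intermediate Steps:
$d{\left(U \right)} = i \sqrt{3}$ ($d{\left(U \right)} = \sqrt{-3} = i \sqrt{3}$)
$G{\left(B \right)} = \sqrt{B + i \sqrt{3}}$
$\left(\left(-1\right) 276480 + 220450\right) + G{\left(368 \right)} = \left(\left(-1\right) 276480 + 220450\right) + \sqrt{368 + i \sqrt{3}} = \left(-276480 + 220450\right) + \sqrt{368 + i \sqrt{3}} = -56030 + \sqrt{368 + i \sqrt{3}}$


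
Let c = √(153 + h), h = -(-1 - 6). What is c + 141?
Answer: 141 + 4*√10 ≈ 153.65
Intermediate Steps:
h = 7 (h = -1*(-7) = 7)
c = 4*√10 (c = √(153 + 7) = √160 = 4*√10 ≈ 12.649)
c + 141 = 4*√10 + 141 = 141 + 4*√10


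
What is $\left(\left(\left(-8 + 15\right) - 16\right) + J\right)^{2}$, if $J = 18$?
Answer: $81$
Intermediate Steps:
$\left(\left(\left(-8 + 15\right) - 16\right) + J\right)^{2} = \left(\left(\left(-8 + 15\right) - 16\right) + 18\right)^{2} = \left(\left(7 - 16\right) + 18\right)^{2} = \left(-9 + 18\right)^{2} = 9^{2} = 81$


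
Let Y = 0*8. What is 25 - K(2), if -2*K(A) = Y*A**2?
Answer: 25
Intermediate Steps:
Y = 0
K(A) = 0 (K(A) = -0*A**2 = -1/2*0 = 0)
25 - K(2) = 25 - 1*0 = 25 + 0 = 25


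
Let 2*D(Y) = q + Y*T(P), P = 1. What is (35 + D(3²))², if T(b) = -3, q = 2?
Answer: 2025/4 ≈ 506.25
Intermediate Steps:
D(Y) = 1 - 3*Y/2 (D(Y) = (2 + Y*(-3))/2 = (2 - 3*Y)/2 = 1 - 3*Y/2)
(35 + D(3²))² = (35 + (1 - 3/2*3²))² = (35 + (1 - 3/2*9))² = (35 + (1 - 27/2))² = (35 - 25/2)² = (45/2)² = 2025/4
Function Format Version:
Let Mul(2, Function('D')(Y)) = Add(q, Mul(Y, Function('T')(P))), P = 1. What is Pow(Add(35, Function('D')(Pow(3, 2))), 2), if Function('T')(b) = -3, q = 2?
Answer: Rational(2025, 4) ≈ 506.25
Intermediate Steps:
Function('D')(Y) = Add(1, Mul(Rational(-3, 2), Y)) (Function('D')(Y) = Mul(Rational(1, 2), Add(2, Mul(Y, -3))) = Mul(Rational(1, 2), Add(2, Mul(-3, Y))) = Add(1, Mul(Rational(-3, 2), Y)))
Pow(Add(35, Function('D')(Pow(3, 2))), 2) = Pow(Add(35, Add(1, Mul(Rational(-3, 2), Pow(3, 2)))), 2) = Pow(Add(35, Add(1, Mul(Rational(-3, 2), 9))), 2) = Pow(Add(35, Add(1, Rational(-27, 2))), 2) = Pow(Add(35, Rational(-25, 2)), 2) = Pow(Rational(45, 2), 2) = Rational(2025, 4)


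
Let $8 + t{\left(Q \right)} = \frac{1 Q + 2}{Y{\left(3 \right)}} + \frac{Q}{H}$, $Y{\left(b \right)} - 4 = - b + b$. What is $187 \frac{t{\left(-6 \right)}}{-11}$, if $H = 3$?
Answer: $187$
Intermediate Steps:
$Y{\left(b \right)} = 4$ ($Y{\left(b \right)} = 4 + \left(- b + b\right) = 4 + 0 = 4$)
$t{\left(Q \right)} = - \frac{15}{2} + \frac{7 Q}{12}$ ($t{\left(Q \right)} = -8 + \left(\frac{1 Q + 2}{4} + \frac{Q}{3}\right) = -8 + \left(\left(Q + 2\right) \frac{1}{4} + Q \frac{1}{3}\right) = -8 + \left(\left(2 + Q\right) \frac{1}{4} + \frac{Q}{3}\right) = -8 + \left(\left(\frac{1}{2} + \frac{Q}{4}\right) + \frac{Q}{3}\right) = -8 + \left(\frac{1}{2} + \frac{7 Q}{12}\right) = - \frac{15}{2} + \frac{7 Q}{12}$)
$187 \frac{t{\left(-6 \right)}}{-11} = 187 \frac{- \frac{15}{2} + \frac{7}{12} \left(-6\right)}{-11} = 187 \left(- \frac{15}{2} - \frac{7}{2}\right) \left(- \frac{1}{11}\right) = 187 \left(\left(-11\right) \left(- \frac{1}{11}\right)\right) = 187 \cdot 1 = 187$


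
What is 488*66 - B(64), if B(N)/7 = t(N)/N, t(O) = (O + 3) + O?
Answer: 2060395/64 ≈ 32194.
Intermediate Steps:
t(O) = 3 + 2*O (t(O) = (3 + O) + O = 3 + 2*O)
B(N) = 7*(3 + 2*N)/N (B(N) = 7*((3 + 2*N)/N) = 7*(3 + 2*N)/N)
488*66 - B(64) = 488*66 - (14 + 21/64) = 32208 - (14 + 21*(1/64)) = 32208 - (14 + 21/64) = 32208 - 1*917/64 = 32208 - 917/64 = 2060395/64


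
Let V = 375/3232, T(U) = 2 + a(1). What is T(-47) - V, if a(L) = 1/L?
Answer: 9321/3232 ≈ 2.8840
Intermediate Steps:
T(U) = 3 (T(U) = 2 + 1/1 = 2 + 1 = 3)
V = 375/3232 (V = 375*(1/3232) = 375/3232 ≈ 0.11603)
T(-47) - V = 3 - 1*375/3232 = 3 - 375/3232 = 9321/3232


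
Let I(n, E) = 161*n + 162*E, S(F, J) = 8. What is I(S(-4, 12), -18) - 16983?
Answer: -18611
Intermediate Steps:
I(S(-4, 12), -18) - 16983 = (161*8 + 162*(-18)) - 16983 = (1288 - 2916) - 16983 = -1628 - 16983 = -18611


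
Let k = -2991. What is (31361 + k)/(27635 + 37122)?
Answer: 28370/64757 ≈ 0.43810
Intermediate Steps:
(31361 + k)/(27635 + 37122) = (31361 - 2991)/(27635 + 37122) = 28370/64757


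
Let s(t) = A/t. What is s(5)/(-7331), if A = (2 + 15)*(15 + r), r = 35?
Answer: -170/7331 ≈ -0.023189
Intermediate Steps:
A = 850 (A = (2 + 15)*(15 + 35) = 17*50 = 850)
s(t) = 850/t
s(5)/(-7331) = (850/5)/(-7331) = (850*(⅕))*(-1/7331) = 170*(-1/7331) = -170/7331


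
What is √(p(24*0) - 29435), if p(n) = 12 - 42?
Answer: I*√29465 ≈ 171.65*I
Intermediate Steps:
p(n) = -30
√(p(24*0) - 29435) = √(-30 - 29435) = √(-29465) = I*√29465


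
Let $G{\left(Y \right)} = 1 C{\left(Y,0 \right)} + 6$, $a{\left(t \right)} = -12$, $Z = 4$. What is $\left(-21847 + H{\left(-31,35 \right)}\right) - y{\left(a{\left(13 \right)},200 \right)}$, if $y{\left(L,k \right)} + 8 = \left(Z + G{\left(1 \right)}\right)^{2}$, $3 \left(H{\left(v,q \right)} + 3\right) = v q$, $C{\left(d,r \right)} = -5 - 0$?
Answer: $- \frac{66686}{3} \approx -22229.0$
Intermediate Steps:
$C{\left(d,r \right)} = -5$ ($C{\left(d,r \right)} = -5 + 0 = -5$)
$H{\left(v,q \right)} = -3 + \frac{q v}{3}$ ($H{\left(v,q \right)} = -3 + \frac{v q}{3} = -3 + \frac{q v}{3}$)
$G{\left(Y \right)} = 1$ ($G{\left(Y \right)} = 1 \left(-5\right) + 6 = -5 + 6 = 1$)
$y{\left(L,k \right)} = 17$ ($y{\left(L,k \right)} = -8 + \left(4 + 1\right)^{2} = -8 + 5^{2} = -8 + 25 = 17$)
$\left(-21847 + H{\left(-31,35 \right)}\right) - y{\left(a{\left(13 \right)},200 \right)} = \left(-21847 + \left(-3 + \frac{1}{3} \cdot 35 \left(-31\right)\right)\right) - 17 = \left(-21847 - \frac{1094}{3}\right) - 17 = - \frac{66635}{3} - 17 = - \frac{66686}{3}$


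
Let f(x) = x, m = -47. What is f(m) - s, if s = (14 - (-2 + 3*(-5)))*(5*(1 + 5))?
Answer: -977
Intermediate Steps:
s = 930 (s = (14 - (-2 - 15))*(5*6) = (14 - 1*(-17))*30 = (14 + 17)*30 = 31*30 = 930)
f(m) - s = -47 - 1*930 = -47 - 930 = -977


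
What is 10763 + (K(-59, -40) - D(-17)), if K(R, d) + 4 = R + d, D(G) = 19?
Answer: 10641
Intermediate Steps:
K(R, d) = -4 + R + d (K(R, d) = -4 + (R + d) = -4 + R + d)
10763 + (K(-59, -40) - D(-17)) = 10763 + ((-4 - 59 - 40) - 1*19) = 10763 + (-103 - 19) = 10763 - 122 = 10641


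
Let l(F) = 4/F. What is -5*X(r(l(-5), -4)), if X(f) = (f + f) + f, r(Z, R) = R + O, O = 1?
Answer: 45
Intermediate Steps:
r(Z, R) = 1 + R (r(Z, R) = R + 1 = 1 + R)
X(f) = 3*f (X(f) = 2*f + f = 3*f)
-5*X(r(l(-5), -4)) = -15*(1 - 4) = -15*(-3) = -5*(-9) = 45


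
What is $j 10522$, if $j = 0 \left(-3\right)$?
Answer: $0$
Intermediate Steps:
$j = 0$
$j 10522 = 0 \cdot 10522 = 0$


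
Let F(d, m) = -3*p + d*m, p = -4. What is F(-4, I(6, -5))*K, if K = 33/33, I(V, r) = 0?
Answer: 12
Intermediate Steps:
K = 1 (K = 33*(1/33) = 1)
F(d, m) = 12 + d*m (F(d, m) = -3*(-4) + d*m = 12 + d*m)
F(-4, I(6, -5))*K = (12 - 4*0)*1 = (12 + 0)*1 = 12*1 = 12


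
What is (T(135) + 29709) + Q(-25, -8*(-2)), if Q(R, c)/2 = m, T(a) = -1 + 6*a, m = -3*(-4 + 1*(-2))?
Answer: 30554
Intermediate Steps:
m = 18 (m = -3*(-4 - 2) = -3*(-6) = 18)
Q(R, c) = 36 (Q(R, c) = 2*18 = 36)
(T(135) + 29709) + Q(-25, -8*(-2)) = ((-1 + 6*135) + 29709) + 36 = ((-1 + 810) + 29709) + 36 = (809 + 29709) + 36 = 30518 + 36 = 30554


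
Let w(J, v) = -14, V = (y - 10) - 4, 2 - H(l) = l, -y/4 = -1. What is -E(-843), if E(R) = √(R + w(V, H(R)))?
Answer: -I*√857 ≈ -29.275*I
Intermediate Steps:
y = 4 (y = -4*(-1) = 4)
H(l) = 2 - l
V = -10 (V = (4 - 10) - 4 = -6 - 4 = -10)
E(R) = √(-14 + R) (E(R) = √(R - 14) = √(-14 + R))
-E(-843) = -√(-14 - 843) = -√(-857) = -I*√857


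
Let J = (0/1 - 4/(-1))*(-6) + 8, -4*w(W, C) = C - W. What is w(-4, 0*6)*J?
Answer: 16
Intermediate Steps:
w(W, C) = -C/4 + W/4 (w(W, C) = -(C - W)/4 = -C/4 + W/4)
J = -16 (J = (0*1 - 4*(-1))*(-6) + 8 = (0 + 4)*(-6) + 8 = 4*(-6) + 8 = -24 + 8 = -16)
w(-4, 0*6)*J = (-0*6 + (¼)*(-4))*(-16) = (-¼*0 - 1)*(-16) = (0 - 1)*(-16) = -1*(-16) = 16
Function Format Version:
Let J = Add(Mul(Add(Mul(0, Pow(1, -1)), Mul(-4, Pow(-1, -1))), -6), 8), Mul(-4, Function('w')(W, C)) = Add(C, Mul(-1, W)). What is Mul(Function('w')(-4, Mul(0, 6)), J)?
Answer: 16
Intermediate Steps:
Function('w')(W, C) = Add(Mul(Rational(-1, 4), C), Mul(Rational(1, 4), W)) (Function('w')(W, C) = Mul(Rational(-1, 4), Add(C, Mul(-1, W))) = Add(Mul(Rational(-1, 4), C), Mul(Rational(1, 4), W)))
J = -16 (J = Add(Mul(Add(Mul(0, 1), Mul(-4, -1)), -6), 8) = Add(Mul(Add(0, 4), -6), 8) = Add(Mul(4, -6), 8) = Add(-24, 8) = -16)
Mul(Function('w')(-4, Mul(0, 6)), J) = Mul(Add(Mul(Rational(-1, 4), Mul(0, 6)), Mul(Rational(1, 4), -4)), -16) = Mul(Add(Mul(Rational(-1, 4), 0), -1), -16) = Mul(Add(0, -1), -16) = Mul(-1, -16) = 16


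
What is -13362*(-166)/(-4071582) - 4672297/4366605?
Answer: -531651332991/329240561465 ≈ -1.6148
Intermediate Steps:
-13362*(-166)/(-4071582) - 4672297/4366605 = 2218092*(-1/4071582) - 4672297*1/4366605 = -369682/678597 - 4672297/4366605 = -531651332991/329240561465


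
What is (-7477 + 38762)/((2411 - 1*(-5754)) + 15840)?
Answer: 6257/4801 ≈ 1.3033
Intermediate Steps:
(-7477 + 38762)/((2411 - 1*(-5754)) + 15840) = 31285/((2411 + 5754) + 15840) = 31285/(8165 + 15840) = 31285/24005 = 31285*(1/24005) = 6257/4801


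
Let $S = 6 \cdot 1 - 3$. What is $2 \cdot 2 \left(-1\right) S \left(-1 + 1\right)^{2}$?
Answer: $0$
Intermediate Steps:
$S = 3$ ($S = 6 - 3 = 3$)
$2 \cdot 2 \left(-1\right) S \left(-1 + 1\right)^{2} = 2 \cdot 2 \left(-1\right) 3 \left(-1 + 1\right)^{2} = 4 \left(-1\right) 3 \cdot 0^{2} = \left(-4\right) 3 \cdot 0 = \left(-12\right) 0 = 0$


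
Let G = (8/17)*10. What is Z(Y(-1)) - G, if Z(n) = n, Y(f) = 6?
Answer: 22/17 ≈ 1.2941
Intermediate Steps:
G = 80/17 (G = (8*(1/17))*10 = (8/17)*10 = 80/17 ≈ 4.7059)
Z(Y(-1)) - G = 6 - 1*80/17 = 6 - 80/17 = 22/17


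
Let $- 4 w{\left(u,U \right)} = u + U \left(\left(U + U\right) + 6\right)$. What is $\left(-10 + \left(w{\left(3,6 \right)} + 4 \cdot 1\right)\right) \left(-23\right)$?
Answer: $\frac{3105}{4} \approx 776.25$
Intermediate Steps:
$w{\left(u,U \right)} = - \frac{u}{4} - \frac{U \left(6 + 2 U\right)}{4}$ ($w{\left(u,U \right)} = - \frac{u + U \left(\left(U + U\right) + 6\right)}{4} = - \frac{u + U \left(2 U + 6\right)}{4} = - \frac{u + U \left(6 + 2 U\right)}{4} = - \frac{u}{4} - \frac{U \left(6 + 2 U\right)}{4}$)
$\left(-10 + \left(w{\left(3,6 \right)} + 4 \cdot 1\right)\right) \left(-23\right) = \left(-10 + \left(\left(\left(- \frac{3}{2}\right) 6 - \frac{6^{2}}{2} - \frac{3}{4}\right) + 4 \cdot 1\right)\right) \left(-23\right) = \left(-10 + \left(\left(-9 - 18 - \frac{3}{4}\right) + 4\right)\right) \left(-23\right) = \left(-10 + \left(- \frac{111}{4} + 4\right)\right) \left(-23\right) = \left(-10 - \frac{95}{4}\right) \left(-23\right) = \left(- \frac{135}{4}\right) \left(-23\right) = \frac{3105}{4}$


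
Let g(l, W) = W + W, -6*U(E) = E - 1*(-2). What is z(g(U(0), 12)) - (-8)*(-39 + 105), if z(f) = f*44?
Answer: 1584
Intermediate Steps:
U(E) = -1/3 - E/6 (U(E) = -(E - 1*(-2))/6 = -(E + 2)/6 = -(2 + E)/6 = -1/3 - E/6)
g(l, W) = 2*W
z(f) = 44*f
z(g(U(0), 12)) - (-8)*(-39 + 105) = 44*(2*12) - (-8)*(-39 + 105) = 44*24 - (-8)*66 = 1056 - 1*(-528) = 1056 + 528 = 1584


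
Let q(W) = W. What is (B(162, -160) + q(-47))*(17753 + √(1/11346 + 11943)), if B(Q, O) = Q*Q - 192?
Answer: 461666765 + 26005*√1537442895534/11346 ≈ 4.6451e+8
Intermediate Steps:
B(Q, O) = -192 + Q² (B(Q, O) = Q² - 192 = -192 + Q²)
(B(162, -160) + q(-47))*(17753 + √(1/11346 + 11943)) = ((-192 + 162²) - 47)*(17753 + √(1/11346 + 11943)) = ((-192 + 26244) - 47)*(17753 + √(1/11346 + 11943)) = (26052 - 47)*(17753 + √(135505279/11346)) = 26005*(17753 + √1537442895534/11346) = 461666765 + 26005*√1537442895534/11346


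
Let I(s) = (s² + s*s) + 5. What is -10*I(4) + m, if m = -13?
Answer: -383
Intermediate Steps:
I(s) = 5 + 2*s² (I(s) = (s² + s²) + 5 = 2*s² + 5 = 5 + 2*s²)
-10*I(4) + m = -10*(5 + 2*4²) - 13 = -10*(5 + 2*16) - 13 = -10*(5 + 32) - 13 = -10*37 - 13 = -370 - 13 = -383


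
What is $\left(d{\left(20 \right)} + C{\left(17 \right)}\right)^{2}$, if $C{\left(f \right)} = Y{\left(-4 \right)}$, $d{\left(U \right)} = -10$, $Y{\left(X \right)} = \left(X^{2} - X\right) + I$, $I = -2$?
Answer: $64$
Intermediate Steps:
$Y{\left(X \right)} = -2 + X^{2} - X$ ($Y{\left(X \right)} = \left(X^{2} - X\right) - 2 = -2 + X^{2} - X$)
$C{\left(f \right)} = 18$ ($C{\left(f \right)} = -2 + \left(-4\right)^{2} - -4 = -2 + 16 + 4 = 18$)
$\left(d{\left(20 \right)} + C{\left(17 \right)}\right)^{2} = \left(-10 + 18\right)^{2} = 8^{2} = 64$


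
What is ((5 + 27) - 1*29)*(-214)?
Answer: -642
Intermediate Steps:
((5 + 27) - 1*29)*(-214) = (32 - 29)*(-214) = 3*(-214) = -642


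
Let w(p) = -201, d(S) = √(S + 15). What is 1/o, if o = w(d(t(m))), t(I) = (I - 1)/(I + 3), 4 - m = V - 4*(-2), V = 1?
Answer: -1/201 ≈ -0.0049751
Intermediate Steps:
m = -5 (m = 4 - (1 - 4*(-2)) = 4 - (1 + 8) = 4 - 1*9 = 4 - 9 = -5)
t(I) = (-1 + I)/(3 + I)
d(S) = √(15 + S)
o = -201
1/o = 1/(-201) = -1/201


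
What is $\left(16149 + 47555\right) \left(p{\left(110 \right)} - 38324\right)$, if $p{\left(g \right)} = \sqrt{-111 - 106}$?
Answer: $-2441392096 + 63704 i \sqrt{217} \approx -2.4414 \cdot 10^{9} + 9.3842 \cdot 10^{5} i$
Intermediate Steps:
$p{\left(g \right)} = i \sqrt{217}$ ($p{\left(g \right)} = \sqrt{-217} = i \sqrt{217}$)
$\left(16149 + 47555\right) \left(p{\left(110 \right)} - 38324\right) = \left(16149 + 47555\right) \left(i \sqrt{217} - 38324\right) = 63704 \left(-38324 + i \sqrt{217}\right) = -2441392096 + 63704 i \sqrt{217}$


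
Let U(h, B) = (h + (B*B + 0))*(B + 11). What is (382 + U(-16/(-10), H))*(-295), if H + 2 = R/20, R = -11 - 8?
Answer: -219449379/1600 ≈ -1.3716e+5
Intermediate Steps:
R = -19
H = -59/20 (H = -2 - 19/20 = -59/20 ≈ -2.9500)
U(h, B) = (11 + B)*(h + B**2) (U(h, B) = (h + (B**2 + 0))*(11 + B) = (h + B**2)*(11 + B) = (11 + B)*(h + B**2))
(382 + U(-16/(-10), H))*(-295) = (382 + ((-59/20)**3 + 11*(-16/(-10)) + 11*(-59/20)**2 - (-236)/(5*(-10))))*(-295) = (382 + (-205379/8000 + 11*(-16*(-1/10)) + 11*(3481/400) - (-236)*(-1)/(5*10)))*(-295) = (382 + (-205379/8000 + 11*(8/5) + 38291/400 - 59/20*8/5))*(-295) = (382 + (-205379/8000 + 88/5 + 38291/400 - 118/25))*(-295) = (382 + 663481/8000)*(-295) = (3719481/8000)*(-295) = -219449379/1600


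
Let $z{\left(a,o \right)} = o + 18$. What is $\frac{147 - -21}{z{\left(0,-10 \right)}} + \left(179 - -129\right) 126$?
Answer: $38829$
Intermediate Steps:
$z{\left(a,o \right)} = 18 + o$
$\frac{147 - -21}{z{\left(0,-10 \right)}} + \left(179 - -129\right) 126 = \frac{147 - -21}{18 - 10} + \left(179 - -129\right) 126 = \frac{147 + 21}{8} + \left(179 + 129\right) 126 = 168 \cdot \frac{1}{8} + 308 \cdot 126 = 21 + 38808 = 38829$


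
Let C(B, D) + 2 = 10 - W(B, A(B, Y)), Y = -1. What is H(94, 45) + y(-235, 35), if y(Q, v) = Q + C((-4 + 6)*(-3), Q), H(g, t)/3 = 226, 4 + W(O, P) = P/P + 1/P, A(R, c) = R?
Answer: 2725/6 ≈ 454.17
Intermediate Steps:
W(O, P) = -3 + 1/P (W(O, P) = -4 + (P/P + 1/P) = -4 + (1 + 1/P) = -3 + 1/P)
H(g, t) = 678 (H(g, t) = 3*226 = 678)
C(B, D) = 11 - 1/B (C(B, D) = -2 + (10 - (-3 + 1/B)) = -2 + (10 + (3 - 1/B)) = -2 + (13 - 1/B) = 11 - 1/B)
y(Q, v) = 67/6 + Q (y(Q, v) = Q + (11 - 1/((-4 + 6)*(-3))) = Q + (11 - 1/(2*(-3))) = Q + (11 - 1/(-6)) = Q + (11 - 1*(-⅙)) = Q + (11 + ⅙) = Q + 67/6 = 67/6 + Q)
H(94, 45) + y(-235, 35) = 678 + (67/6 - 235) = 678 - 1343/6 = 2725/6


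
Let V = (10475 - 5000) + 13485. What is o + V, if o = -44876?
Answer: -25916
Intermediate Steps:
V = 18960 (V = 5475 + 13485 = 18960)
o + V = -44876 + 18960 = -25916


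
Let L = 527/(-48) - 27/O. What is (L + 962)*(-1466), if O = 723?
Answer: -8063716141/5784 ≈ -1.3941e+6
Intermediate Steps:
L = -127439/11568 (L = 527/(-48) - 27/723 = 527*(-1/48) - 27*1/723 = -527/48 - 9/241 = -127439/11568 ≈ -11.017)
(L + 962)*(-1466) = (-127439/11568 + 962)*(-1466) = (11000977/11568)*(-1466) = -8063716141/5784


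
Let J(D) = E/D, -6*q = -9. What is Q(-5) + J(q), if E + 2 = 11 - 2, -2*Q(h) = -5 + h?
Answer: 29/3 ≈ 9.6667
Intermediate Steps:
q = 3/2 (q = -⅙*(-9) = 3/2 ≈ 1.5000)
Q(h) = 5/2 - h/2 (Q(h) = -(-5 + h)/2 = 5/2 - h/2)
E = 7 (E = -2 + (11 - 2) = -2 + 9 = 7)
J(D) = 7/D
Q(-5) + J(q) = (5/2 - ½*(-5)) + 7/(3/2) = (5/2 + 5/2) + 7*(⅔) = 5 + 14/3 = 29/3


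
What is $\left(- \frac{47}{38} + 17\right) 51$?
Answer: $\frac{30549}{38} \approx 803.92$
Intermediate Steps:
$\left(- \frac{47}{38} + 17\right) 51 = \frac{599}{38} \cdot 51 = \frac{30549}{38}$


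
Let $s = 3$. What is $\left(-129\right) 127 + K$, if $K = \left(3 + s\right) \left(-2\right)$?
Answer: $-16395$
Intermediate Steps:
$K = -12$ ($K = \left(3 + 3\right) \left(-2\right) = 6 \left(-2\right) = -12$)
$\left(-129\right) 127 + K = \left(-129\right) 127 - 12 = -16383 - 12 = -16395$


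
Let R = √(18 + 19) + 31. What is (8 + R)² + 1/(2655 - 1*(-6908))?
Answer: 14899155/9563 + 78*√37 ≈ 2032.5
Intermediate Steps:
R = 31 + √37 (R = √37 + 31 = 31 + √37 ≈ 37.083)
(8 + R)² + 1/(2655 - 1*(-6908)) = (8 + (31 + √37))² + 1/(2655 - 1*(-6908)) = (39 + √37)² + 1/(2655 + 6908) = (39 + √37)² + 1/9563 = 1/9563 + (39 + √37)²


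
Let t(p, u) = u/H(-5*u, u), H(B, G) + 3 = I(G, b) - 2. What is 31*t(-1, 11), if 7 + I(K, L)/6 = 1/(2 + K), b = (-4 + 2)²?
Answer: -403/55 ≈ -7.3273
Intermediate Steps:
b = 4 (b = (-2)² = 4)
I(K, L) = -42 + 6/(2 + K)
H(B, G) = -5 + 6*(-13 - 7*G)/(2 + G) (H(B, G) = -3 + (6*(-13 - 7*G)/(2 + G) - 2) = -3 + (-2 + 6*(-13 - 7*G)/(2 + G)) = -5 + 6*(-13 - 7*G)/(2 + G))
t(p, u) = u*(2 + u)/(-88 - 47*u) (t(p, u) = u/(((-88 - 47*u)/(2 + u))) = u*((2 + u)/(-88 - 47*u)) = u*(2 + u)/(-88 - 47*u))
31*t(-1, 11) = 31*(-1*11*(2 + 11)/(88 + 47*11)) = 31*(-1*11*13/(88 + 517)) = 31*(-1*11*13/605) = 31*(-1*11*1/605*13) = 31*(-13/55) = -403/55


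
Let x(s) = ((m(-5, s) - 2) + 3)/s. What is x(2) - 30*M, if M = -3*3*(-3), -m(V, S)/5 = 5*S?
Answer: -1669/2 ≈ -834.50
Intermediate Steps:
m(V, S) = -25*S
x(s) = (1 - 25*s)/s (x(s) = ((-25*s - 2) + 3)/s = ((-2 - 25*s) + 3)/s = (1 - 25*s)/s)
M = 27 (M = -9*(-3) = 27)
x(2) - 30*M = (-25 + 1/2) - 30*27 = (-25 + 1/2) - 810 = -49/2 - 810 = -1669/2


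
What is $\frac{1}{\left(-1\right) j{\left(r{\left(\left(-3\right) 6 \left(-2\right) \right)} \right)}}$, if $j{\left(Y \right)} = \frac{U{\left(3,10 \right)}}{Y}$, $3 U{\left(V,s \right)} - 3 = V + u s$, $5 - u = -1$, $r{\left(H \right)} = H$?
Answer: $- \frac{18}{11} \approx -1.6364$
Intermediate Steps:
$u = 6$ ($u = 5 - -1 = 5 + 1 = 6$)
$U{\left(V,s \right)} = 1 + 2 s + \frac{V}{3}$ ($U{\left(V,s \right)} = 1 + \frac{V + 6 s}{3} = 1 + \left(2 s + \frac{V}{3}\right) = 1 + 2 s + \frac{V}{3}$)
$j{\left(Y \right)} = \frac{22}{Y}$ ($j{\left(Y \right)} = \frac{1 + 2 \cdot 10 + \frac{1}{3} \cdot 3}{Y} = \frac{1 + 20 + 1}{Y} = \frac{22}{Y}$)
$\frac{1}{\left(-1\right) j{\left(r{\left(\left(-3\right) 6 \left(-2\right) \right)} \right)}} = \frac{1}{\left(-1\right) \frac{22}{\left(-3\right) 6 \left(-2\right)}} = \frac{1}{\left(-1\right) \frac{22}{\left(-18\right) \left(-2\right)}} = \frac{1}{\left(-1\right) \frac{22}{36}} = \frac{1}{\left(-1\right) 22 \cdot \frac{1}{36}} = \frac{1}{\left(-1\right) \frac{11}{18}} = \frac{1}{- \frac{11}{18}} = - \frac{18}{11}$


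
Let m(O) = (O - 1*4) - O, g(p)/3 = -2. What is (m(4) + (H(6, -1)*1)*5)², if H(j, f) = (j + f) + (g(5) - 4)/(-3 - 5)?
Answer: 11881/16 ≈ 742.56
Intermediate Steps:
g(p) = -6 (g(p) = 3*(-2) = -6)
H(j, f) = 5/4 + f + j (H(j, f) = (j + f) + (-6 - 4)/(-3 - 5) = (f + j) - 10/(-8) = (f + j) - 10*(-⅛) = (f + j) + 5/4 = 5/4 + f + j)
m(O) = -4 (m(O) = (O - 4) - O = (-4 + O) - O = -4)
(m(4) + (H(6, -1)*1)*5)² = (-4 + ((5/4 - 1 + 6)*1)*5)² = (-4 + ((25/4)*1)*5)² = (-4 + (25/4)*5)² = (-4 + 125/4)² = (109/4)² = 11881/16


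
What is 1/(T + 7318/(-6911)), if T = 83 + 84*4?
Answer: 6911/2888391 ≈ 0.0023927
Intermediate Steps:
T = 419 (T = 83 + 336 = 419)
1/(T + 7318/(-6911)) = 1/(419 + 7318/(-6911)) = 1/(419 + 7318*(-1/6911)) = 1/(419 - 7318/6911) = 1/(2888391/6911) = 6911/2888391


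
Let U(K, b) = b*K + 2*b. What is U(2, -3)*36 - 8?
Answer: -440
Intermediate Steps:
U(K, b) = 2*b + K*b (U(K, b) = K*b + 2*b = 2*b + K*b)
U(2, -3)*36 - 8 = -3*(2 + 2)*36 - 8 = -3*4*36 - 8 = -12*36 - 8 = -432 - 8 = -440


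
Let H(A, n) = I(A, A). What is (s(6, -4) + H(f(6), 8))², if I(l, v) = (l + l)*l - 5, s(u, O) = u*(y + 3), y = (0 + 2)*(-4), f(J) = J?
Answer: 1369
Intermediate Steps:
y = -8 (y = 2*(-4) = -8)
s(u, O) = -5*u (s(u, O) = u*(-8 + 3) = u*(-5) = -5*u)
I(l, v) = -5 + 2*l² (I(l, v) = (2*l)*l - 5 = 2*l² - 5 = -5 + 2*l²)
H(A, n) = -5 + 2*A²
(s(6, -4) + H(f(6), 8))² = (-5*6 + (-5 + 2*6²))² = (-30 + (-5 + 2*36))² = (-30 + (-5 + 72))² = (-30 + 67)² = 37² = 1369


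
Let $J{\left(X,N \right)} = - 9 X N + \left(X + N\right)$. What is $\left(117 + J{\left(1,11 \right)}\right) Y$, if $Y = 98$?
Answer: $2940$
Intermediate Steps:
$J{\left(X,N \right)} = N + X - 9 N X$ ($J{\left(X,N \right)} = - 9 N X + \left(N + X\right) = N + X - 9 N X$)
$\left(117 + J{\left(1,11 \right)}\right) Y = \left(117 + \left(11 + 1 - 99 \cdot 1\right)\right) 98 = \left(117 + \left(11 + 1 - 99\right)\right) 98 = \left(117 - 87\right) 98 = 30 \cdot 98 = 2940$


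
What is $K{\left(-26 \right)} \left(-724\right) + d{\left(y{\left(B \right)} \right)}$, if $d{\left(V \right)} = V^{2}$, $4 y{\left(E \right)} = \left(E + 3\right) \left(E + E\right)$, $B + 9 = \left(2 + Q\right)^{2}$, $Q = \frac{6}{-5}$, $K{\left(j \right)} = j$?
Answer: $\frac{7549209009}{390625} \approx 19326.0$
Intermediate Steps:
$Q = - \frac{6}{5}$ ($Q = 6 \left(- \frac{1}{5}\right) = - \frac{6}{5} \approx -1.2$)
$B = - \frac{209}{25}$ ($B = -9 + \left(2 - \frac{6}{5}\right)^{2} = -9 + \left(\frac{4}{5}\right)^{2} = -9 + \frac{16}{25} = - \frac{209}{25} \approx -8.36$)
$y{\left(E \right)} = \frac{E \left(3 + E\right)}{2}$ ($y{\left(E \right)} = \frac{\left(E + 3\right) \left(E + E\right)}{4} = \frac{\left(3 + E\right) 2 E}{4} = \frac{2 E \left(3 + E\right)}{4} = \frac{E \left(3 + E\right)}{2}$)
$K{\left(-26 \right)} \left(-724\right) + d{\left(y{\left(B \right)} \right)} = \left(-26\right) \left(-724\right) + \left(\frac{1}{2} \left(- \frac{209}{25}\right) \left(3 - \frac{209}{25}\right)\right)^{2} = 18824 + \left(\frac{1}{2} \left(- \frac{209}{25}\right) \left(- \frac{134}{25}\right)\right)^{2} = 18824 + \left(\frac{14003}{625}\right)^{2} = 18824 + \frac{196084009}{390625} = \frac{7549209009}{390625}$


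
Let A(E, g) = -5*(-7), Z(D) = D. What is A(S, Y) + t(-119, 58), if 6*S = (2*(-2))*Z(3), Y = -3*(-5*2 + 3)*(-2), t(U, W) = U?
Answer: -84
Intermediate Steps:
Y = -42 (Y = -3*(-10 + 3)*(-2) = -3*(-7)*(-2) = 21*(-2) = -42)
S = -2 (S = ((2*(-2))*3)/6 = (-4*3)/6 = (⅙)*(-12) = -2)
A(E, g) = 35
A(S, Y) + t(-119, 58) = 35 - 119 = -84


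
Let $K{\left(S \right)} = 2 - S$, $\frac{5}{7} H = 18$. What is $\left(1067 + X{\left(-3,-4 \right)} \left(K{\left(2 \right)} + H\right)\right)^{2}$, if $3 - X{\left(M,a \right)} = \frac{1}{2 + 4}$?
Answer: $\frac{32398864}{25} \approx 1.296 \cdot 10^{6}$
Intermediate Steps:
$H = \frac{126}{5}$ ($H = \frac{7}{5} \cdot 18 = \frac{126}{5} \approx 25.2$)
$X{\left(M,a \right)} = \frac{17}{6}$ ($X{\left(M,a \right)} = 3 - \frac{1}{2 + 4} = 3 - \frac{1}{6} = \frac{17}{6}$)
$\left(1067 + X{\left(-3,-4 \right)} \left(K{\left(2 \right)} + H\right)\right)^{2} = \left(1067 + \frac{17 \left(\left(2 - 2\right) + \frac{126}{5}\right)}{6}\right)^{2} = \left(1067 + \frac{17 \left(0 + \frac{126}{5}\right)}{6}\right)^{2} = \left(1067 + \frac{17}{6} \cdot \frac{126}{5}\right)^{2} = \left(1067 + \frac{357}{5}\right)^{2} = \left(\frac{5692}{5}\right)^{2} = \frac{32398864}{25}$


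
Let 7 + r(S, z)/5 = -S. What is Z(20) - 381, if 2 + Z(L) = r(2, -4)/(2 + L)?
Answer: -8471/22 ≈ -385.05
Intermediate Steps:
r(S, z) = -35 - 5*S (r(S, z) = -35 + 5*(-S) = -35 - 5*S)
Z(L) = -2 - 45/(2 + L) (Z(L) = -2 + (-35 - 5*2)/(2 + L) = -2 + (-35 - 10)/(2 + L) = -2 - 45/(2 + L))
Z(20) - 381 = (-49 - 2*20)/(2 + 20) - 381 = (-49 - 40)/22 - 381 = (1/22)*(-89) - 381 = -89/22 - 381 = -8471/22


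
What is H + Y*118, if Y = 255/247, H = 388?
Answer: 125926/247 ≈ 509.82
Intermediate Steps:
Y = 255/247 (Y = 255*(1/247) = 255/247 ≈ 1.0324)
H + Y*118 = 388 + (255/247)*118 = 388 + 30090/247 = 125926/247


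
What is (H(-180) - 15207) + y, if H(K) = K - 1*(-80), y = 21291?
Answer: 5984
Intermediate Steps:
H(K) = 80 + K (H(K) = K + 80 = 80 + K)
(H(-180) - 15207) + y = ((80 - 180) - 15207) + 21291 = (-100 - 15207) + 21291 = -15307 + 21291 = 5984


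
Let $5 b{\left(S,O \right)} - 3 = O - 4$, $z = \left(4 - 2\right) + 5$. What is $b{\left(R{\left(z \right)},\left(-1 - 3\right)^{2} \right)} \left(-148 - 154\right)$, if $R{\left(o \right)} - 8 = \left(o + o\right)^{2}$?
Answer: $-906$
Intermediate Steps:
$z = 7$ ($z = 2 + 5 = 7$)
$R{\left(o \right)} = 8 + 4 o^{2}$ ($R{\left(o \right)} = 8 + \left(o + o\right)^{2} = 8 + \left(2 o\right)^{2} = 8 + 4 o^{2}$)
$b{\left(S,O \right)} = - \frac{1}{5} + \frac{O}{5}$ ($b{\left(S,O \right)} = \frac{3}{5} + \frac{O - 4}{5} = \frac{3}{5} + \frac{-4 + O}{5} = \frac{3}{5} + \left(- \frac{4}{5} + \frac{O}{5}\right) = - \frac{1}{5} + \frac{O}{5}$)
$b{\left(R{\left(z \right)},\left(-1 - 3\right)^{2} \right)} \left(-148 - 154\right) = \left(- \frac{1}{5} + \frac{\left(-1 - 3\right)^{2}}{5}\right) \left(-148 - 154\right) = \left(- \frac{1}{5} + \frac{\left(-4\right)^{2}}{5}\right) \left(-302\right) = \left(- \frac{1}{5} + \frac{1}{5} \cdot 16\right) \left(-302\right) = \left(- \frac{1}{5} + \frac{16}{5}\right) \left(-302\right) = 3 \left(-302\right) = -906$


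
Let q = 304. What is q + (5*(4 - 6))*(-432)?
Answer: 4624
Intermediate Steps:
q + (5*(4 - 6))*(-432) = 304 + (5*(4 - 6))*(-432) = 304 + (5*(-2))*(-432) = 304 - 10*(-432) = 304 + 4320 = 4624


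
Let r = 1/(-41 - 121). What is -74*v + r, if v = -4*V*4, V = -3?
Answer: -575425/162 ≈ -3552.0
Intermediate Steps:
v = 48 (v = -4*(-3)*4 = 12*4 = 48)
r = -1/162 (r = 1/(-162) = -1/162 ≈ -0.0061728)
-74*v + r = -74*48 - 1/162 = -3552 - 1/162 = -575425/162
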